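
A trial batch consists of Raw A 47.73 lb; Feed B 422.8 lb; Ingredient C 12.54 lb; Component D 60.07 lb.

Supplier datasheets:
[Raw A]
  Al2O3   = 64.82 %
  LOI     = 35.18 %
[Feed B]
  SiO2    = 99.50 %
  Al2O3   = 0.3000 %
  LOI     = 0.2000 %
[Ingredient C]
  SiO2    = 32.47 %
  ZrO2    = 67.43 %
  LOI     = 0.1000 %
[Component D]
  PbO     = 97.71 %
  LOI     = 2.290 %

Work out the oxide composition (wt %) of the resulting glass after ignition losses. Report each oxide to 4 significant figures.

The whole derivation keeps exact precision at each step. The intermediate values are printed rounded to 4 significant digits between the steps. Every reported result is rounded only once. Derived quantities (ignition loss, yield, glass mass, the totals, four oxide percentages) are rebuilt at exact precision from the weighed amounts for 524.1 lb of glass, as given in question or answer.
Oxide-by-oxide delivered mass:
  PbO: 60.07·0.9771 = 58.69 lb
  SiO2: 422.8·0.9950 + 12.54·0.3247 = 424.8 lb
  Al2O3: 47.73·0.6482 + 422.8·0.003000 = 32.21 lb
  ZrO2: 12.54·0.6743 = 8.456 lb
LOI: 47.73·0.3518 + 422.8·0.002000 + 12.54·0.001000 + 60.07·0.02290 = 19.03 lb
Resulting glass, batch − LOI: 543.1 − 19.03 = 524.1 lb (matching Σ of the oxides)
oxide / glass × 100 gives the wt %

Glass mass = 524.1 lb (batch 543.1 − LOI 19.03).
Composition: PbO 11.20%, SiO2 81.04%, Al2O3 6.145%, ZrO2 1.613%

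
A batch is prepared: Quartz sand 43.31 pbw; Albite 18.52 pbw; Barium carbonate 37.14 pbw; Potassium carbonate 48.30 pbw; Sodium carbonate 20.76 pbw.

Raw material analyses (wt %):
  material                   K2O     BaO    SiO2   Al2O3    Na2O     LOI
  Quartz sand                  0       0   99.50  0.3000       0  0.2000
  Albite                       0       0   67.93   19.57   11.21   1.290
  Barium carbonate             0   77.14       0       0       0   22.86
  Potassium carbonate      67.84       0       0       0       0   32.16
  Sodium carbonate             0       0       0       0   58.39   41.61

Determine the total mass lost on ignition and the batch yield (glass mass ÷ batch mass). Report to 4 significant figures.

Intermediates are displayed rounded off to 4 significant digits alongside each step. Each numeric step carries full float precision end to end; each reported figure is rounded only once. Derived quantities, which include the yield, the totals, LOI, five oxide percentages, net glass mass, are computed at full precision, exactly as printed in problem or answer, from the batch weights per 135.0 pbw of glass.
LOI of each material in turn:
  Quartz sand: 43.31 × 0.002000 = 0.08662 pbw
  Albite: 18.52 × 0.01290 = 0.2389 pbw
  Barium carbonate: 37.14 × 0.2286 = 8.490 pbw
  Potassium carbonate: 48.30 × 0.3216 = 15.53 pbw
  Sodium carbonate: 20.76 × 0.4161 = 8.638 pbw
Total LOI = 32.99 pbw
Glass = batch − LOI = 168.0 − 32.99 = 135.0 pbw

LOI loss = 32.99 pbw; glass = 135.0 pbw; yield = 80.37%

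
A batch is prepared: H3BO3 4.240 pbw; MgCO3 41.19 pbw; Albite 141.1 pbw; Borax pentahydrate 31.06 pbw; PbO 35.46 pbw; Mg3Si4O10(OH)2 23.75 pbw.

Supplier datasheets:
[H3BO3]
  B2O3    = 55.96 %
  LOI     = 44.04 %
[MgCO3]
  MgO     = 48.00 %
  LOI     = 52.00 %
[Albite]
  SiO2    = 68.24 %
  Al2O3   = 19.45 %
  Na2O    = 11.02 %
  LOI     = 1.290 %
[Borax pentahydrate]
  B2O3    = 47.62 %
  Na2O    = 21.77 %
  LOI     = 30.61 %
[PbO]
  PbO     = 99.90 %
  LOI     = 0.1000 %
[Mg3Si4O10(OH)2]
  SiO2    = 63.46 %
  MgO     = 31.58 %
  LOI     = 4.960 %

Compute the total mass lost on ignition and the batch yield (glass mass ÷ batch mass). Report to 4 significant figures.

In-progress results are shown (rounded to 4 significant digits) as written. Every computation runs at full precision from start to finish — each reported result receives exactly one rounding — derived quantities (the yield, glass mass, totals, the six compositions, LOI) are carried at exact precision using the weight values on 241.0 pbw of glass precisely as stated by problem or answer.
Ignition loss by material:
  H3BO3: 4.240 × 0.4404 = 1.867 pbw
  MgCO3: 41.19 × 0.5200 = 21.42 pbw
  Albite: 141.1 × 0.01290 = 1.820 pbw
  Borax pentahydrate: 31.06 × 0.3061 = 9.507 pbw
  PbO: 35.46 × 0.001000 = 0.03546 pbw
  Mg3Si4O10(OH)2: 23.75 × 0.04960 = 1.178 pbw
Total LOI = 35.83 pbw
Glass = batch − LOI = 276.8 − 35.83 = 241.0 pbw

LOI loss = 35.83 pbw; glass = 241.0 pbw; yield = 87.06%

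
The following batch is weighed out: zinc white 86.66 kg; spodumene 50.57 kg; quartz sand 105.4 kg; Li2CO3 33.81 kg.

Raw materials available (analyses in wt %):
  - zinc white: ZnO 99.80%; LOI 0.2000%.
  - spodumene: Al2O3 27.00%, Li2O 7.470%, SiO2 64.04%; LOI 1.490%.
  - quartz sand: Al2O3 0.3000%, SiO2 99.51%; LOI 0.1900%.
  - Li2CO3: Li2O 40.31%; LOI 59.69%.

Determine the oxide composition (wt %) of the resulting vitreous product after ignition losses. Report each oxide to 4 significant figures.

Glass mass = 255.1 kg (batch 276.4 − LOI 21.31).
Composition: Al2O3 5.476%, Li2O 6.823%, ZnO 33.90%, SiO2 53.80%

All arithmetic holds exact precision through every step; mid-chain values are shown rounded to 4 significant digits in the working; each reported result is rounded once only — the derived quantities are rebuilt at full float precision (the yield, glass mass, ignition loss, four oxide percentages, the totals) from the weighed amounts on 255.1 kg of glass, precisely as stated by problem or answer.
Oxide-by-oxide delivered mass:
  Al2O3: 50.57·0.2700 + 105.4·0.003000 = 13.97 kg
  Li2O: 50.57·0.07470 + 33.81·0.4031 = 17.41 kg
  ZnO: 86.66·0.9980 = 86.49 kg
  SiO2: 50.57·0.6404 + 105.4·0.9951 = 137.3 kg
LOI: 86.66·0.002000 + 50.57·0.01490 + 105.4·0.001900 + 33.81·0.5969 = 21.31 kg
batch − LOI leaves glass = 276.4 − 21.31 = 255.1 kg (= Σ oxide masses)
wt % = oxide mass / glass mass × 100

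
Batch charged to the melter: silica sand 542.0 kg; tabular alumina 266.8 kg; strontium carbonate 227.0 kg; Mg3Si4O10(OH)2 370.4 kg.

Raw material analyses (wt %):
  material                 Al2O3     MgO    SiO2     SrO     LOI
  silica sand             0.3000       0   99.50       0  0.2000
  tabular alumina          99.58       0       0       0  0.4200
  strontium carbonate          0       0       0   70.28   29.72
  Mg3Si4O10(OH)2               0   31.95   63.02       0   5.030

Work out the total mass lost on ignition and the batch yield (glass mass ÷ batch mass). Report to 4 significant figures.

Values along the way are shown with 4-significant-figure rounding across the worked steps — the whole derivation carries full precision at each step — each reported figure undergoes a single rounding — derived quantities (yield, four oxide percentages, LOI, totals, net glass mass) are re-derived at exact precision from the batch weights at 1318 kg of glass precisely as stated by either problem or answer.
Each material's LOI contribution:
  silica sand: 542.0 × 0.002000 = 1.084 kg
  tabular alumina: 266.8 × 0.004200 = 1.121 kg
  strontium carbonate: 227.0 × 0.2972 = 67.46 kg
  Mg3Si4O10(OH)2: 370.4 × 0.05030 = 18.63 kg
Total LOI = 88.30 kg
Glass = batch − LOI = 1406 − 88.30 = 1318 kg

LOI loss = 88.30 kg; glass = 1318 kg; yield = 93.72%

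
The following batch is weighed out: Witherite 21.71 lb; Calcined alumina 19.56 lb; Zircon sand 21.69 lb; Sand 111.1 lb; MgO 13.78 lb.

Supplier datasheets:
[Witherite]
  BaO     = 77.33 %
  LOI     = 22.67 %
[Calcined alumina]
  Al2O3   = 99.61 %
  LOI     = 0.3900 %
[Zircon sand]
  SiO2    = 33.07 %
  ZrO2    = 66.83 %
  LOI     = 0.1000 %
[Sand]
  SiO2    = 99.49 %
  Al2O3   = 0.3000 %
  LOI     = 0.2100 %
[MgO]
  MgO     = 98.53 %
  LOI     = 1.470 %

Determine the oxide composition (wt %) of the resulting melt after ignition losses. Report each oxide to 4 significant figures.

Glass mass = 182.4 lb (batch 187.8 − LOI 5.456).
Composition: SiO2 64.54%, Al2O3 10.87%, MgO 7.444%, ZrO2 7.948%, BaO 9.205%

Values along the way are shown, rounded to four significant digits, in the printout; the whole derivation maintains exact precision from start to finish — every reported number is rounded a single time — derived quantities (the totals, five oxide percentages, glass mass, the yield, ignition loss) are re-derived using the weight values on 182.4 lb of glass in full precision, precisely as stated by the question or the answer.
Delivered oxide masses:
  SiO2: 21.69·0.3307 + 111.1·0.9949 = 117.7 lb
  Al2O3: 19.56·0.9961 + 111.1·0.003000 = 19.82 lb
  MgO: 13.78·0.9853 = 13.58 lb
  ZrO2: 21.69·0.6683 = 14.50 lb
  BaO: 21.71·0.7733 = 16.79 lb
LOI: 21.71·0.2267 + 19.56·0.003900 + 21.69·0.001000 + 111.1·0.002100 + 13.78·0.01470 = 5.456 lb
Glass = total batch minus LOI = 187.8 − 5.456 = 182.4 lb (= Σ oxide masses)
oxide / glass × 100 gives the wt %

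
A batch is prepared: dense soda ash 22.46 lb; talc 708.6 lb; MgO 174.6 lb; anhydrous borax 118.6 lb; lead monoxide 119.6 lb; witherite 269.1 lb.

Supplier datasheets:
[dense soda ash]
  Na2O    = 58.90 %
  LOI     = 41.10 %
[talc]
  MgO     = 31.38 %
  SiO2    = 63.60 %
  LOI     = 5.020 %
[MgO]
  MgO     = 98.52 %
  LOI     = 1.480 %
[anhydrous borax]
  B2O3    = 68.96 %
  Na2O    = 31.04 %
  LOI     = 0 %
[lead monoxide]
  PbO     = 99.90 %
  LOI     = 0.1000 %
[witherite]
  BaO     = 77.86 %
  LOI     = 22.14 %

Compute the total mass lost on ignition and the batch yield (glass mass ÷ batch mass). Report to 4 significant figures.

LOI loss = 107.1 lb; glass = 1306 lb; yield = 92.42%

The intermediate values appear, rounded to 4 significant digits, alongside each step — all arithmetic runs at exact precision in every operation. Every reported figure is rounded only once; the derived quantities are recomputed at exact precision (the yield, the six compositions, net glass mass, totals, LOI) from the weighed amounts on 1306 lb of glass, as given in problem or answer.
Ignition loss by material:
  dense soda ash: 22.46 × 0.4110 = 9.231 lb
  talc: 708.6 × 0.05020 = 35.57 lb
  MgO: 174.6 × 0.01480 = 2.584 lb
  anhydrous borax: 118.6 × 0 = 0 lb
  lead monoxide: 119.6 × 0.001000 = 0.1196 lb
  witherite: 269.1 × 0.2214 = 59.58 lb
Total LOI = 107.1 lb
Glass = batch − LOI = 1413 − 107.1 = 1306 lb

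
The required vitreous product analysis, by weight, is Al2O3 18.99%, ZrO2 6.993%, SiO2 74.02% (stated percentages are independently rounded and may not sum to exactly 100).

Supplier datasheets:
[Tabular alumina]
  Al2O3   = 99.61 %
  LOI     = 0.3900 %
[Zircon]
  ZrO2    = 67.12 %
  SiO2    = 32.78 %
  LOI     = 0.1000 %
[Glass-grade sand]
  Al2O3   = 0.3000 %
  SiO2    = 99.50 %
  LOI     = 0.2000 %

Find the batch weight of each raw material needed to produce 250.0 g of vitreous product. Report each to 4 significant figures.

Batch per 250.0 g vitreous product:
  Tabular alumina: 47.13 g
  Zircon: 26.05 g
  Glass-grade sand: 177.4 g
Total batch = 250.6 g; LOI loss = 0.5647 g; yield = 99.77%

Mid-chain values are displayed rounded to four significant figures on the page — every computation holds full float precision throughout; a single rounding produces each reported number — the derived quantities are computed in full float precision (the totals, the three compositions, ignition loss, net glass mass, the yield) from the weighed amounts at 250.0 g of glass as they appear in the problem or the answer.
Oxide mass targets, per 250.0 g vitreous product:
  Al2O3: 18.99% × 250.0 = 47.48 g
  ZrO2: 6.993% × 250.0 = 17.48 g
  SiO2: 74.02% × 250.0 = 185.0 g
Balance tally, oxide-wise, working from each reported weight, for the quoted basis mass (oxide sums agree with the targets within answer rounding):
  Al2O3: 47.13·0.9961 + 177.4·0.003000 = 47.48 g (target 47.48 g)
  ZrO2: 26.05·0.6712 = 17.48 g (target 17.48 g)
  SiO2: 26.05·0.3278 + 177.4·0.9950 = 185.1 g (target 185.0 g)
The glass-mass cross-check: total charge less LOI = 250.0 g (per-oxide target masses sum to 250.0 g; the stated basis being 250.0 g — any gap is answer rounding).
Batch grand total — Σ batch = 250.6 g; LOI loss = Σ batch·LOI = 0.5647 g; yield = glass ÷ total batch = 99.77%.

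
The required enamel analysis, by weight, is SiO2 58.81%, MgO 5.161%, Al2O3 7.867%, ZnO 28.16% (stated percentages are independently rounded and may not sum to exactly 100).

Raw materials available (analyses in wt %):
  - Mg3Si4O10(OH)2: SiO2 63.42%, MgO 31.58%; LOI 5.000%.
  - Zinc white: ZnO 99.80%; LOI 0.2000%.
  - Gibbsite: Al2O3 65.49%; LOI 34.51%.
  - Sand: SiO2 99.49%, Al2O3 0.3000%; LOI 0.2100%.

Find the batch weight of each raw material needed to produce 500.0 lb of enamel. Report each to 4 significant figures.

The whole derivation runs at full float precision at every stage; working values appear (rounded to 4 significant digits) across the worked steps — a single rounding completes every reported number — all derived quantities, including yield, totals, ignition loss, glass mass, four oxide percentages, are carried from the batch weights for 500.0 lb of glass at exact precision as set out in the problem or answer text.
The oxide mass targets at 500.0 lb enamel:
  SiO2: 58.81% × 500.0 = 294.0 lb
  MgO: 5.161% × 500.0 = 25.80 lb
  Al2O3: 7.867% × 500.0 = 39.34 lb
  ZnO: 28.16% × 500.0 = 140.8 lb
Verifying the oxide balance on the weights just shown, for the quoted basis mass (summed amounts equal target values once rounding is allowed for):
  SiO2: 81.71·0.6342 + 243.5·0.9949 = 294.1 lb (target 294.0 lb)
  MgO: 81.71·0.3158 = 25.80 lb (target 25.80 lb)
  Al2O3: 58.95·0.6549 + 243.5·0.003000 = 39.34 lb (target 39.34 lb)
  ZnO: 141.1·0.9980 = 140.8 lb (target 140.8 lb)
Glass-mass closure: batch Σ − ignition loss = 500.0 lb (oxide target masses add up to 500.0 lb; stated basis 500.0 lb — rounding explains the deltas).
Summing the batch: Σ batch = 525.3 lb; LOI loss = Σ batch·LOI = 25.22 lb; yield: glass divided by total = 95.20%.

Batch per 500.0 lb enamel:
  Mg3Si4O10(OH)2: 81.71 lb
  Zinc white: 141.1 lb
  Gibbsite: 58.95 lb
  Sand: 243.5 lb
Total batch = 525.3 lb; LOI loss = 25.22 lb; yield = 95.20%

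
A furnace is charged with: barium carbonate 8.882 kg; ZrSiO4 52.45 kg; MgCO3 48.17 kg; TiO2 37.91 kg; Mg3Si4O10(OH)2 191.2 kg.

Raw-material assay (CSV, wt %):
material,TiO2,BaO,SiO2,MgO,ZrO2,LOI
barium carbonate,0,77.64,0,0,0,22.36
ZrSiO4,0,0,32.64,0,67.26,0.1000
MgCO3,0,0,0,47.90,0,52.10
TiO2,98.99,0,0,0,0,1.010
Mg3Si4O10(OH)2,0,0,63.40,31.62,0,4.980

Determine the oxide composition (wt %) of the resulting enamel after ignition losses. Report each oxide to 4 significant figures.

All internal work maintains exact precision throughout. Working values are displayed rounded to four significant digits as written. Every reported value undergoes a single rounding — all derived quantities are re-derived starting from the weights for 301.6 kg of glass in exact precision (glass mass, ignition loss, totals, the yield, the five compositions), as quoted within either problem or answer.
Mass of each oxide from the mix:
  TiO2: 37.91·0.9899 = 37.53 kg
  BaO: 8.882·0.7764 = 6.896 kg
  SiO2: 52.45·0.3264 + 191.2·0.6340 = 138.3 kg
  MgO: 48.17·0.4790 + 191.2·0.3162 = 83.53 kg
  ZrO2: 52.45·0.6726 = 35.28 kg
LOI: 8.882·0.2236 + 52.45·0.001000 + 48.17·0.5210 + 37.91·0.01010 + 191.2·0.04980 = 37.04 kg
batch − LOI leaves glass = 338.6 − 37.04 = 301.6 kg (the oxide masses sum to this)
oxide / glass × 100 gives the wt %

Glass mass = 301.6 kg (batch 338.6 − LOI 37.04).
Composition: TiO2 12.44%, BaO 2.287%, SiO2 45.87%, MgO 27.70%, ZrO2 11.70%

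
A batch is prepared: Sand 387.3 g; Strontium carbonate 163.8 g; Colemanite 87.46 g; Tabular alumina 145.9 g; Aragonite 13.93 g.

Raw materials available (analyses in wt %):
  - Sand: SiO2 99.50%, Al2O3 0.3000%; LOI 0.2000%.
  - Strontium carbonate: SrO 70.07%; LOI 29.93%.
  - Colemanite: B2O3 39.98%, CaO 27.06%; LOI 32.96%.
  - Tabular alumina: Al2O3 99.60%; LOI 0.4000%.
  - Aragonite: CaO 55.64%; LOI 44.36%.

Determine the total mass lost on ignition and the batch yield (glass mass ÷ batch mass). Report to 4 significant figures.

The intermediate values are shown (rounded to 4 significant figures) across the worked steps. The working math carries exact precision from first step to last. Each reported number is rounded once only. The derived quantities (the totals, LOI, five oxide percentages, glass mass, the yield) are carried starting from the weights on 713.0 g of glass at full precision precisely as stated by the question or the answer.
Ignition loss by material:
  Sand: 387.3 × 0.002000 = 0.7746 g
  Strontium carbonate: 163.8 × 0.2993 = 49.03 g
  Colemanite: 87.46 × 0.3296 = 28.83 g
  Tabular alumina: 145.9 × 0.004000 = 0.5836 g
  Aragonite: 13.93 × 0.4436 = 6.179 g
Total LOI = 85.39 g
Glass = batch − LOI = 798.4 − 85.39 = 713.0 g

LOI loss = 85.39 g; glass = 713.0 g; yield = 89.30%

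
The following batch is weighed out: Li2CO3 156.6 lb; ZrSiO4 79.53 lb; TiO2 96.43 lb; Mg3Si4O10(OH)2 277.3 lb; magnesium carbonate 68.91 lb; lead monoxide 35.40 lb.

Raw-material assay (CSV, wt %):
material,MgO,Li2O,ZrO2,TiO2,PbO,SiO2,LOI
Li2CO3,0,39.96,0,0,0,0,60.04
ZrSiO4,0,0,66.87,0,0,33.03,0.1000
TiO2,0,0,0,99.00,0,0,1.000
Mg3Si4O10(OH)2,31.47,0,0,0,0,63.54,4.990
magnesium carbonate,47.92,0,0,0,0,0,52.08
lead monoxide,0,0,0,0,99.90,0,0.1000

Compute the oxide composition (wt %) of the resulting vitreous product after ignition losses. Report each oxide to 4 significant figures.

Glass mass = 569.3 lb (batch 714.2 − LOI 144.8).
Composition: MgO 21.13%, Li2O 10.99%, ZrO2 9.341%, TiO2 16.77%, PbO 6.211%, SiO2 35.56%

Intermediates appear (rounded to four significant figures) alongside each step; every computation carries full precision at every stage; a single rounding yields each reported number. Derived quantities (the yield, the totals, LOI, six oxide percentages, glass mass) are re-derived in full float precision starting from the weights per 569.3 lb of glass precisely as stated by question or answer.
Oxide-by-oxide delivered mass:
  MgO: 277.3·0.3147 + 68.91·0.4792 = 120.3 lb
  Li2O: 156.6·0.3996 = 62.58 lb
  ZrO2: 79.53·0.6687 = 53.18 lb
  TiO2: 96.43·0.9900 = 95.47 lb
  PbO: 35.40·0.9990 = 35.36 lb
  SiO2: 79.53·0.3303 + 277.3·0.6354 = 202.5 lb
LOI: 156.6·0.6004 + 79.53·0.001000 + 96.43·0.01000 + 277.3·0.04990 + 68.91·0.5208 + 35.40·0.001000 = 144.8 lb
The glass mass, total less LOI, = 714.2 − 144.8 = 569.3 lb (matching Σ of the oxides)
percent by weight: oxide/glass ×100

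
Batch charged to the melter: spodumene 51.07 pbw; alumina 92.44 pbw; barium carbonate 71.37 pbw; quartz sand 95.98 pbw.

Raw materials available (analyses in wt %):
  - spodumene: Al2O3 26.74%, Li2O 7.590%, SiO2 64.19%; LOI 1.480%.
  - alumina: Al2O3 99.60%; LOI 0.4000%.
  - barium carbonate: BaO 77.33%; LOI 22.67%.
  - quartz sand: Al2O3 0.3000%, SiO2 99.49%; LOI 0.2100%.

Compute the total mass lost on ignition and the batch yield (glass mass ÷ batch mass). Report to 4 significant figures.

LOI loss = 17.51 pbw; glass = 293.4 pbw; yield = 94.37%

Working values are rounded to four significant figures wherever printed. Full float precision is kept through the solve. Every reported figure is rounded once only; the derived quantities, which include ignition loss, four oxide percentages, net glass mass, the totals, the yield, are computed in full precision, as set out in problem or answer, using the weight values on 293.4 pbw of glass.
Ignition loss by material:
  spodumene: 51.07 × 0.01480 = 0.7558 pbw
  alumina: 92.44 × 0.004000 = 0.3698 pbw
  barium carbonate: 71.37 × 0.2267 = 16.18 pbw
  quartz sand: 95.98 × 0.002100 = 0.2016 pbw
Total LOI = 17.51 pbw
Glass = batch − LOI = 310.9 − 17.51 = 293.4 pbw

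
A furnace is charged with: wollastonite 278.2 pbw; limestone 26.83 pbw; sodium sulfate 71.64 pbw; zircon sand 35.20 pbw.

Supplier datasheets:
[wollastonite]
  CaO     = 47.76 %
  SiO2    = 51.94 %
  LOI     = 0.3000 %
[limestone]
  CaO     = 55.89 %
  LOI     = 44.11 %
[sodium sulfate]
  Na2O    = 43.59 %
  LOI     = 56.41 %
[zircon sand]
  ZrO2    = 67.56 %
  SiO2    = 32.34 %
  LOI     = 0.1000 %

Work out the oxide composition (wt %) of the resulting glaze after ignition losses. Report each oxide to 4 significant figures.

Glass mass = 358.8 pbw (batch 411.9 − LOI 53.12).
Composition: Na2O 8.705%, ZrO2 6.629%, CaO 41.22%, SiO2 43.45%

All internal work carries full precision at all times. Rounding to four significant figures governs each in-between result as printed. Each reported number takes a single rounding; the derived quantities (LOI, the four compositions, the yield, the totals, net glass mass) are carried from the batch weights per 358.8 pbw of glass in full precision, as set out in either problem or answer.
Delivered oxide masses:
  Na2O: 71.64·0.4359 = 31.23 pbw
  ZrO2: 35.20·0.6756 = 23.78 pbw
  CaO: 278.2·0.4776 + 26.83·0.5589 = 147.9 pbw
  SiO2: 278.2·0.5194 + 35.20·0.3234 = 155.9 pbw
LOI: 278.2·0.003000 + 26.83·0.4411 + 71.64·0.5641 + 35.20·0.001000 = 53.12 pbw
Glass = total batch minus LOI = 411.9 − 53.12 = 358.8 pbw (matching Σ of the oxides)
oxide / glass × 100 gives the wt %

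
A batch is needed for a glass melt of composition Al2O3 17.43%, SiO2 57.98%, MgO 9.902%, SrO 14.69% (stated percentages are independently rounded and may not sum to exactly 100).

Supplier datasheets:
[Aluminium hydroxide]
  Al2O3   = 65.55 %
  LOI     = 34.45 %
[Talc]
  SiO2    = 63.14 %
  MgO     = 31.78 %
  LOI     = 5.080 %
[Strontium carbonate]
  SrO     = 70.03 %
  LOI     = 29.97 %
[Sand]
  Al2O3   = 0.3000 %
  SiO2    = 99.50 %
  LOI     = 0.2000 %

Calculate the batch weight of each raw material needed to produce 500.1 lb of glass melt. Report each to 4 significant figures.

Batch per 500.1 lb glass melt:
  Aluminium hydroxide: 132.1 lb
  Talc: 155.8 lb
  Strontium carbonate: 104.9 lb
  Sand: 192.5 lb
Total batch = 585.3 lb; LOI loss = 85.25 lb; yield = 85.44%

Exact precision is kept from first step to last; in-progress results are rounded to four significant figures when displayed — each reported value takes just one rounding; the derived quantities, which include net glass mass, the yield, ignition loss, the totals, four oxide percentages, are recomputed in full precision, exactly as printed in the problem or answer text, starting from the weights at 500.1 lb of glass.
Oxide mass targets, per 500.1 lb glass melt:
  Al2O3: 17.43% × 500.1 = 87.17 lb
  SiO2: 57.98% × 500.1 = 290.0 lb
  MgO: 9.902% × 500.1 = 49.52 lb
  SrO: 14.69% × 500.1 = 73.46 lb
Checking each oxide sum using the reported weights, under the basis named above (summed amounts equal target values within answer rounding):
  Al2O3: 132.1·0.6555 + 192.5·0.003000 = 87.17 lb (target 87.17 lb)
  SiO2: 155.8·0.6314 + 192.5·0.9950 = 289.9 lb (target 290.0 lb)
  MgO: 155.8·0.3178 = 49.51 lb (target 49.52 lb)
  SrO: 104.9·0.7003 = 73.46 lb (target 73.46 lb)
Glass-mass sanity pass: net batch after ignition = 500.1 lb (the Σ of target masses is 500.1 lb; stated basis 500.1 lb — any gap is answer rounding).
Batch total: Σ batch = 585.3 lb; LOI loss = Σ batch·LOI = 85.25 lb; as yield: glass ÷ batch → 85.44%.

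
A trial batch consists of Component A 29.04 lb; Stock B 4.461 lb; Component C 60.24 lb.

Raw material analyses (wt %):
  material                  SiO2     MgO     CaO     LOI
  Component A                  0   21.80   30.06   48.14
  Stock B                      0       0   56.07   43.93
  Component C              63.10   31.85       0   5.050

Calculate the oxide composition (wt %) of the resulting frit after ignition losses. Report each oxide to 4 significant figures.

Glass mass = 74.76 lb (batch 93.74 − LOI 18.98).
Composition: SiO2 50.85%, MgO 34.13%, CaO 15.02%

Every computation runs at full float precision in all steps; in-progress results are printed, with 4-significant-digit rounding, across the worked steps — every reported result receives exactly one rounding. Derived quantities (totals, yield, the three compositions, glass mass, ignition loss) are rebuilt at full float precision using the weight values at 74.76 lb of glass as written in the problem or the answer.
Delivered oxide masses:
  SiO2: 60.24·0.6310 = 38.01 lb
  MgO: 29.04·0.2180 + 60.24·0.3185 = 25.52 lb
  CaO: 29.04·0.3006 + 4.461·0.5607 = 11.23 lb
LOI: 29.04·0.4814 + 4.461·0.4393 + 60.24·0.05050 = 18.98 lb
Glass mass = batch − LOI = 93.74 − 18.98 = 74.76 lb (the oxide masses sum to this)
percent by weight: oxide/glass ×100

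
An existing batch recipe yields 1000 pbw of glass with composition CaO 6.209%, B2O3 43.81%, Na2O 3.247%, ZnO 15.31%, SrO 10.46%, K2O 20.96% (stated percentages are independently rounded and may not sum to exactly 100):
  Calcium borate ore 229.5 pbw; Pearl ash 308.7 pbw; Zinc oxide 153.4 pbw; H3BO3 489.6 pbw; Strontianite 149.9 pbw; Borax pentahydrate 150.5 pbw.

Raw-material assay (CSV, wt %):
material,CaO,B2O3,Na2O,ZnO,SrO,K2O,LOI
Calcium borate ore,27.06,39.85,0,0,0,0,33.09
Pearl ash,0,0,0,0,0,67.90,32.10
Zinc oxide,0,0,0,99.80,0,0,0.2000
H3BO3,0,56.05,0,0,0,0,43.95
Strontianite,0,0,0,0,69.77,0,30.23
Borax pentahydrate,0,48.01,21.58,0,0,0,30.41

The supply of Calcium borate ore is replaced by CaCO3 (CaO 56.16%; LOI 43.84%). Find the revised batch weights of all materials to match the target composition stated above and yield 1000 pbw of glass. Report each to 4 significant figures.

Revised batch per 1000 pbw glass:
  CaCO3: 110.6 pbw
  Pearl ash: 308.7 pbw
  Zinc oxide: 153.4 pbw
  H3BO3: 652.7 pbw
  Strontianite: 149.9 pbw
  Borax pentahydrate: 150.5 pbw
Total batch = 1526 pbw; LOI loss = 525.8 pbw

The intermediate values are rounded to 4 significant figures wherever printed; the working math holds full float precision all the way through. A single rounding produces each reported number; the derived quantities, including LOI, net glass mass, the totals, yield, the six compositions, are rebuilt from the weighed amounts on 1000 pbw of glass in full precision, as set out in question or answer.
Target oxide masses per 1000 pbw glass:
  CaO: 6.209% × 1000 = 62.09 pbw
  B2O3: 43.81% × 1000 = 438.1 pbw
  Na2O: 3.247% × 1000 = 32.47 pbw
  ZnO: 15.31% × 1000 = 153.1 pbw
  SrO: 10.46% × 1000 = 104.6 pbw
  K2O: 20.96% × 1000 = 209.6 pbw
Per-oxide balance check with the batch weights as given, against the basis in use (oxide sums agree with the targets exact up to rounding of places):
  CaO: 110.6·0.5616 = 62.11 pbw (target 62.09 pbw)
  B2O3: 652.7·0.5605 + 150.5·0.4801 = 438.1 pbw (target 438.1 pbw)
  Na2O: 150.5·0.2158 = 32.48 pbw (target 32.47 pbw)
  ZnO: 153.4·0.9980 = 153.1 pbw (target 153.1 pbw)
  SrO: 149.9·0.6977 = 104.6 pbw (target 104.6 pbw)
  K2O: 308.7·0.6790 = 209.6 pbw (target 209.6 pbw)
The glass-mass cross-check: total charge less LOI = 1000 pbw (summing oxide targets gives 1000 pbw; stated basis 1000 pbw — rounding explains the deltas).
Batch total: Σ batch = 1526 pbw; loss to ignition Σ batch·LOI = 525.8 pbw; yield, glass over the total, = 65.54%.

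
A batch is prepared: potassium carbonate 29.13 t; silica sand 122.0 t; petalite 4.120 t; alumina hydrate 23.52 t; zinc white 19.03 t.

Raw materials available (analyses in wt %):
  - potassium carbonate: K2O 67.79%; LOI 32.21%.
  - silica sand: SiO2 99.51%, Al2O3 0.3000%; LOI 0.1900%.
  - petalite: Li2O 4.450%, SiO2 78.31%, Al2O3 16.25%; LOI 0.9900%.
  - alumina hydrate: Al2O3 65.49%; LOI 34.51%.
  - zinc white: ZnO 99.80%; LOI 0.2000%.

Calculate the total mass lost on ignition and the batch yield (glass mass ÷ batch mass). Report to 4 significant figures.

LOI loss = 17.81 t; glass = 180.0 t; yield = 91.00%

Working values appear (rounded to 4 significant digits) between the steps. The whole derivation runs at full precision through every step. Exactly one rounding is applied to each reported figure — derived quantities are computed from the batch weights per 180.0 t of glass in exact precision (five oxide percentages, yield, glass mass, the totals, ignition loss) exactly as printed in problem or answer.
Per-material ignition loss:
  potassium carbonate: 29.13 × 0.3221 = 9.383 t
  silica sand: 122.0 × 0.001900 = 0.2318 t
  petalite: 4.120 × 0.009900 = 0.04079 t
  alumina hydrate: 23.52 × 0.3451 = 8.117 t
  zinc white: 19.03 × 0.002000 = 0.03806 t
Total LOI = 17.81 t
Glass = batch − LOI = 197.8 − 17.81 = 180.0 t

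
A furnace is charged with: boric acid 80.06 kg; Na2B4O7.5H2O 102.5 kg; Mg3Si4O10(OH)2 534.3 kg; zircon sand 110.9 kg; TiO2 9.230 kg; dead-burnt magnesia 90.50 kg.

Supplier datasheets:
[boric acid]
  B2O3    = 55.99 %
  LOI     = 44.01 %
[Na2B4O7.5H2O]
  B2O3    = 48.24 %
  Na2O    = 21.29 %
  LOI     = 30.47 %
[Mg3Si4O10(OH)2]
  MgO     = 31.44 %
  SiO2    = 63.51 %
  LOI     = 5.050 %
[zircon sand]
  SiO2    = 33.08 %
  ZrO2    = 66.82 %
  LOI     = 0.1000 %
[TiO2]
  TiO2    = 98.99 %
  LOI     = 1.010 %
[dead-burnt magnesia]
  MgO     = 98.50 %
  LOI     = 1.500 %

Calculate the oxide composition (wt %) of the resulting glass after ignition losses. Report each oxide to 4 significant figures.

All internal work carries full precision at every stage; in-progress results appear, rounded to four significant figures, alongside each step; each reported value is rounded just once. The derived quantities, which include LOI, net glass mass, the yield, the totals, six oxide percentages, are rebuilt at full precision, as quoted within either problem or answer, from the batch weights per 832.5 kg of glass.
Delivered oxide masses:
  MgO: 534.3·0.3144 + 90.50·0.9850 = 257.1 kg
  B2O3: 80.06·0.5599 + 102.5·0.4824 = 94.27 kg
  TiO2: 9.230·0.9899 = 9.137 kg
  SiO2: 534.3·0.6351 + 110.9·0.3308 = 376.0 kg
  Na2O: 102.5·0.2129 = 21.82 kg
  ZrO2: 110.9·0.6682 = 74.10 kg
LOI: 80.06·0.4401 + 102.5·0.3047 + 534.3·0.05050 + 110.9·0.001000 + 9.230·0.01010 + 90.50·0.01500 = 95.01 kg
batch − LOI leaves glass = 927.5 − 95.01 = 832.5 kg (equal to the oxide-mass sum)
percent share: oxide ÷ glass, ×100

Glass mass = 832.5 kg (batch 927.5 − LOI 95.01).
Composition: MgO 30.89%, B2O3 11.32%, TiO2 1.098%, SiO2 45.17%, Na2O 2.621%, ZrO2 8.902%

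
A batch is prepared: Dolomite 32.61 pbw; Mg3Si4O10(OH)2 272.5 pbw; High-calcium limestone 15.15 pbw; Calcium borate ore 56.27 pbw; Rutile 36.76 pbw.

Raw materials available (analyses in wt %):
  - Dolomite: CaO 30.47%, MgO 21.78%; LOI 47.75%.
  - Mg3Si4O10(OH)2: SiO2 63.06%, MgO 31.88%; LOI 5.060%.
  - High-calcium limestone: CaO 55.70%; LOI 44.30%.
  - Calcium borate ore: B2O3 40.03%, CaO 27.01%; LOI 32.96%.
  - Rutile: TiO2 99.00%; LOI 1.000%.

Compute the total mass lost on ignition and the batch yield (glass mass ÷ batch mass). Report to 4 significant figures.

In-progress results are shown rounded off to 4 significant figures when written out — each numeric step runs at full float precision through every step. A single rounding completes every reported number. The derived quantities (the five compositions, the totals, the yield, net glass mass, ignition loss) are computed from the batch weights for 358.3 pbw of glass in full float precision, exactly as printed in the problem or answer text.
Ignition loss by material:
  Dolomite: 32.61 × 0.4775 = 15.57 pbw
  Mg3Si4O10(OH)2: 272.5 × 0.05060 = 13.79 pbw
  High-calcium limestone: 15.15 × 0.4430 = 6.711 pbw
  Calcium borate ore: 56.27 × 0.3296 = 18.55 pbw
  Rutile: 36.76 × 0.01000 = 0.3676 pbw
Total LOI = 54.99 pbw
Glass = batch − LOI = 413.3 − 54.99 = 358.3 pbw

LOI loss = 54.99 pbw; glass = 358.3 pbw; yield = 86.70%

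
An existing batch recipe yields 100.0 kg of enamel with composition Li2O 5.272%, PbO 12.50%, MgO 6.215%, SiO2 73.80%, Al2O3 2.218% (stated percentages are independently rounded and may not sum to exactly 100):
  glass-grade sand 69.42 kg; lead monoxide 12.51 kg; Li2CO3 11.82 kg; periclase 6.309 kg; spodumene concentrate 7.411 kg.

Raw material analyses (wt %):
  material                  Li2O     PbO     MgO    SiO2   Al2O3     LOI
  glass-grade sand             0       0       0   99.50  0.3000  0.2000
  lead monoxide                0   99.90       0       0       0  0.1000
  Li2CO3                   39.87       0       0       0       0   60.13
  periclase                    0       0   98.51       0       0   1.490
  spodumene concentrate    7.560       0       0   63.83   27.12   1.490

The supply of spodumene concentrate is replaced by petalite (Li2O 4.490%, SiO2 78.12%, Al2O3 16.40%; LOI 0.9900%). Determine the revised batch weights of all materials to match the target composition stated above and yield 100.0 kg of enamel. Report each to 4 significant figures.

The whole derivation keeps full float precision through the solve. Intermediates are printed with 4-significant-digit rounding in the working — each reported number is rounded exactly once; all derived quantities, which include the yield, LOI, glass mass, the five compositions, the totals, are recomputed at exact precision, exactly as shown in the problem or the answer, from the weighed amounts at 100.0 kg of glass.
The oxide mass targets at 100.0 kg enamel:
  Li2O: 5.272% × 100.0 = 5.272 kg
  PbO: 12.50% × 100.0 = 12.50 kg
  MgO: 6.215% × 100.0 = 6.215 kg
  SiO2: 73.80% × 100.0 = 73.80 kg
  Al2O3: 2.218% × 100.0 = 2.218 kg
Sums-versus-targets review on the weights just shown, for the quoted basis mass (summed amounts equal target values inside rounding margins):
  Li2O: 11.83·0.3987 + 12.34·0.04490 = 5.271 kg (target 5.272 kg)
  PbO: 12.51·0.9990 = 12.50 kg (target 12.50 kg)
  MgO: 6.309·0.9851 = 6.215 kg (target 6.215 kg)
  SiO2: 64.48·0.9950 + 12.34·0.7812 = 73.80 kg (target 73.80 kg)
  Al2O3: 64.48·0.003000 + 12.34·0.1640 = 2.217 kg (target 2.218 kg)
The glass-mass cross-check: total charge less LOI = 100.0 kg (the targets, summed, come to 100.0 kg; the stated basis being 100.0 kg — rounding explains the deltas).
Batch total: Σ batch = 107.5 kg; ignition loss, Σ(batch × LOI) = 7.471 kg; yield = glass ÷ total batch = 93.05%.

Revised batch per 100.0 kg enamel:
  glass-grade sand: 64.48 kg
  lead monoxide: 12.51 kg
  Li2CO3: 11.83 kg
  periclase: 6.309 kg
  petalite: 12.34 kg
Total batch = 107.5 kg; LOI loss = 7.471 kg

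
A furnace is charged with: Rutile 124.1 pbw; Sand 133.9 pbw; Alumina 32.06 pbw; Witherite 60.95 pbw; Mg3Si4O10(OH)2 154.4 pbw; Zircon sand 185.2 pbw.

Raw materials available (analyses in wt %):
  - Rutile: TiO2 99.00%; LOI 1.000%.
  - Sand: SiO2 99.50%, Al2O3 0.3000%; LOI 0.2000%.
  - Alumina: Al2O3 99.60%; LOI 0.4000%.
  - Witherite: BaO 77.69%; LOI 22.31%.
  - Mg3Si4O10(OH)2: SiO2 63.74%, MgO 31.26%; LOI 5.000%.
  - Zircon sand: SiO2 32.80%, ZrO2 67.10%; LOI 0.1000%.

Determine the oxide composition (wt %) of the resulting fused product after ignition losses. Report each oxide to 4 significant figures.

Glass mass = 667.5 pbw (batch 690.6 − LOI 23.14).
Composition: SiO2 43.81%, TiO2 18.41%, ZrO2 18.62%, MgO 7.231%, BaO 7.094%, Al2O3 4.844%

Mid-chain values are shown rounded to four significant digits as written. Every computation carries full precision from first step to last; every reported figure undergoes a single rounding; derived quantities, including the six compositions, the totals, ignition loss, glass mass, yield, are rebuilt starting from the weights on 667.5 pbw of glass at full float precision exactly as printed in either problem or answer.
Oxide masses out of the charge:
  SiO2: 133.9·0.9950 + 154.4·0.6374 + 185.2·0.3280 = 292.4 pbw
  TiO2: 124.1·0.9900 = 122.9 pbw
  ZrO2: 185.2·0.6710 = 124.3 pbw
  MgO: 154.4·0.3126 = 48.27 pbw
  BaO: 60.95·0.7769 = 47.35 pbw
  Al2O3: 133.9·0.003000 + 32.06·0.9960 = 32.33 pbw
LOI: 124.1·0.01000 + 133.9·0.002000 + 32.06·0.004000 + 60.95·0.2231 + 154.4·0.05000 + 185.2·0.001000 = 23.14 pbw
Resulting glass, batch − LOI: 690.6 − 23.14 = 667.5 pbw (consistent with Σ oxide mass)
percent share: oxide ÷ glass, ×100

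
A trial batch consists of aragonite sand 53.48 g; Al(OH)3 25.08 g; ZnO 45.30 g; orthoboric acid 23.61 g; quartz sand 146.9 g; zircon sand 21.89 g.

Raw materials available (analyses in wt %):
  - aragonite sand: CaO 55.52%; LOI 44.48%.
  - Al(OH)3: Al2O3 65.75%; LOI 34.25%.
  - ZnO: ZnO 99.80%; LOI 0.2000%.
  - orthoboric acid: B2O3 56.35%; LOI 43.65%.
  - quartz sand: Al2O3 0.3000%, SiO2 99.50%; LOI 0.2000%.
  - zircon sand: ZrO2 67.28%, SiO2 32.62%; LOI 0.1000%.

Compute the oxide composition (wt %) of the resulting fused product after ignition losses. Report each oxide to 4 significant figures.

Working values are printed (rounded to four significant digits) when written out; each numeric step keeps full float precision in every operation — each reported value undergoes a single rounding — the derived quantities (the yield, LOI, six oxide percentages, the totals, glass mass) are recomputed in full precision from the weighed amounts per 273.2 g of glass, exactly as shown in the problem or the answer.
Delivered oxide masses:
  Al2O3: 25.08·0.6575 + 146.9·0.003000 = 16.93 g
  ZrO2: 21.89·0.6728 = 14.73 g
  B2O3: 23.61·0.5635 = 13.30 g
  ZnO: 45.30·0.9980 = 45.21 g
  SiO2: 146.9·0.9950 + 21.89·0.3262 = 153.3 g
  CaO: 53.48·0.5552 = 29.69 g
LOI: 53.48·0.4448 + 25.08·0.3425 + 45.30·0.002000 + 23.61·0.4365 + 146.9·0.002000 + 21.89·0.001000 = 43.09 g
The glass mass, total less LOI, = 316.3 − 43.09 = 273.2 g (the oxide masses sum to this)
wt %: oxide over glass, times 100

Glass mass = 273.2 g (batch 316.3 − LOI 43.09).
Composition: Al2O3 6.198%, ZrO2 5.391%, B2O3 4.870%, ZnO 16.55%, SiO2 56.12%, CaO 10.87%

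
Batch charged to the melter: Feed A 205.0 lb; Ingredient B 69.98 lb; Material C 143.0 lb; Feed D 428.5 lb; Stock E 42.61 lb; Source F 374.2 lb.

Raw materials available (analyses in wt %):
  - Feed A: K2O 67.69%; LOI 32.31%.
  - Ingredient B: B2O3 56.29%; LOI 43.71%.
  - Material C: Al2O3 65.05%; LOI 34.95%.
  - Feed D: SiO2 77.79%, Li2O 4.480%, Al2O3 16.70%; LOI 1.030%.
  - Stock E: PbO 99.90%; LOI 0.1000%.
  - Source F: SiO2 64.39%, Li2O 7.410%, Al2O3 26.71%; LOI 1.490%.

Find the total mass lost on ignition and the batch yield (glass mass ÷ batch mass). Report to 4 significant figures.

The working math maintains full precision in every operation — working values appear rounded off to 4 significant digits on the page. Every reported value is rounded only once. The derived quantities are recomputed from the weighed amounts per 1106 lb of glass at exact precision (LOI, the six compositions, yield, net glass mass, totals) as they appear in the question or the answer.
Loss on ignition, line by line:
  Feed A: 205.0 × 0.3231 = 66.24 lb
  Ingredient B: 69.98 × 0.4371 = 30.59 lb
  Material C: 143.0 × 0.3495 = 49.98 lb
  Feed D: 428.5 × 0.01030 = 4.414 lb
  Stock E: 42.61 × 0.001000 = 0.04261 lb
  Source F: 374.2 × 0.01490 = 5.576 lb
Total LOI = 156.8 lb
Glass = batch − LOI = 1263 − 156.8 = 1106 lb

LOI loss = 156.8 lb; glass = 1106 lb; yield = 87.59%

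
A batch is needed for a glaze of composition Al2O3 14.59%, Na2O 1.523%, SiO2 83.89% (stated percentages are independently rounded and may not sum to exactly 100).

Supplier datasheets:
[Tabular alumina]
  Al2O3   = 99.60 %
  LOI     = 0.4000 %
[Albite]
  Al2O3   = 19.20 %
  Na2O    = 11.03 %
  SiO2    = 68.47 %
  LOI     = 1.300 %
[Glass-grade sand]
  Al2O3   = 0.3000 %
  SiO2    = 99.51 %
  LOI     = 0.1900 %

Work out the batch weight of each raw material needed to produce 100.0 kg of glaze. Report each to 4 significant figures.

Every computation carries full float precision end to end — in-progress results appear rounded to four significant digits between the steps — every reported value includes exactly one rounding. Derived quantities are re-derived from the batch weights on 100.0 kg of glass at full float precision (totals, LOI, net glass mass, three oxide percentages, the yield), exactly as shown in the problem or answer text.
Per-oxide target masses for 100.0 kg glaze:
  Al2O3: 14.59% × 100.0 = 14.59 kg
  Na2O: 1.523% × 100.0 = 1.523 kg
  SiO2: 83.89% × 100.0 = 83.89 kg
Balance tally, oxide-wise, on the weights just shown, at the basis given (target by target, the sums agree net of answer rounding effects):
  Al2O3: 11.76·0.9960 + 13.81·0.1920 + 74.80·0.003000 = 14.59 kg (target 14.59 kg)
  Na2O: 13.81·0.1103 = 1.523 kg (target 1.523 kg)
  SiO2: 13.81·0.6847 + 74.80·0.9951 = 83.89 kg (target 83.89 kg)
The glass-mass cross-check: whole batch net of LOI = 100.0 kg (targets for the oxides total 100.0 kg; stated basis 100.0 kg — a pure rounding effect).
Batch total: Σ batch = 100.4 kg; LOI loss = Σ batch·LOI = 0.3687 kg; glass ÷ batch gives a yield of 99.63%.

Batch per 100.0 kg glaze:
  Tabular alumina: 11.76 kg
  Albite: 13.81 kg
  Glass-grade sand: 74.80 kg
Total batch = 100.4 kg; LOI loss = 0.3687 kg; yield = 99.63%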